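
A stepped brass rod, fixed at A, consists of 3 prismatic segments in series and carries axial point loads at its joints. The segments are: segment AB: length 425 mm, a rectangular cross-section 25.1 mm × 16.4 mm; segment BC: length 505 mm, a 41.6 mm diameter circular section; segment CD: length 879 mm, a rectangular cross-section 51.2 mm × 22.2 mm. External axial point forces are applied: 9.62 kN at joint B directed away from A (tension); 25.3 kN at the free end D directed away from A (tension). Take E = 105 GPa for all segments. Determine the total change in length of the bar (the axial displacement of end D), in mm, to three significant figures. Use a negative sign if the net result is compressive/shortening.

Internal axial forces (sectioning from the free end, tension +): N_CD = 25.3 kN, N_BC = 25.3 kN, N_AB = 34.92 kN.
A_AB = 411.6 mm².
A_BC = 1359 mm².
A_CD = 1137 mm².
δ_AB = 34920·425/(411.6·105000) = 0.3434 mm
δ_BC = 25300·505/(1359·105000) = 0.08953 mm
δ_CD = 25300·879/(1137·105000) = 0.1863 mm
δ = Σδ_i = 0.6192 mm.

0.619 mm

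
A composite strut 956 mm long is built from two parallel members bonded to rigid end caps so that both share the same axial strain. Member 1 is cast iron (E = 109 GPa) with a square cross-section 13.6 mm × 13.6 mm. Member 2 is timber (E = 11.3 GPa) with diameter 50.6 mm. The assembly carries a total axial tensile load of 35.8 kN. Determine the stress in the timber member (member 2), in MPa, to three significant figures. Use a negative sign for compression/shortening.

9.43 MPa

A_1 = 185 mm².
A_2 = 2011 mm².
Equal strain + equilibrium ⇒ each member carries load in proportion to AE: A₁E₁ = 20160000 N, A₂E₂ = 22720000 N, ΣAE = 42880000 N.
σ₂ = P·E₂/ΣAE = 35800·11300/42880000 = 9.433 MPa.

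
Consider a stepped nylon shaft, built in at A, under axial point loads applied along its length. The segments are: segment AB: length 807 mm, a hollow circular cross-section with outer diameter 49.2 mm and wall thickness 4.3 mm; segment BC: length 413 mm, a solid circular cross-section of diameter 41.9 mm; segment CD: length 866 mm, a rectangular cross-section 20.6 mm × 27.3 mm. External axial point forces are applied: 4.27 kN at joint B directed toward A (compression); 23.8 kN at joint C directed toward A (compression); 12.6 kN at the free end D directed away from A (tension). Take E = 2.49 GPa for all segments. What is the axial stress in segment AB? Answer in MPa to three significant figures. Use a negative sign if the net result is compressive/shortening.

Internal axial forces (sectioning from the free end, tension +): N_CD = 12.6 kN, N_BC = -11.2 kN, N_AB = -15.47 kN.
A_AB = 606.5 mm².
σ_AB = N_AB/A_AB = -15470/606.5 = -25.51 MPa.

-25.5 MPa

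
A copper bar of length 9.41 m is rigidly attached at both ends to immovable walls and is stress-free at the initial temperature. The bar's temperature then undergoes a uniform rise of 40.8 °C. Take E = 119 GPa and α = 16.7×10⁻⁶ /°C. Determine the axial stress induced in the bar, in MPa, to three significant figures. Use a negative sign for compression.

-81.1 MPa

Free thermal expansion αLΔT = 16.7e-6 · 9410 · 40.8 = 6.412 mm.
The walls impose strain ε = −(6.412)/9410 = -6.8136e-04; σ = Eε = 119000 · -6.8136e-04 = -81.08 MPa.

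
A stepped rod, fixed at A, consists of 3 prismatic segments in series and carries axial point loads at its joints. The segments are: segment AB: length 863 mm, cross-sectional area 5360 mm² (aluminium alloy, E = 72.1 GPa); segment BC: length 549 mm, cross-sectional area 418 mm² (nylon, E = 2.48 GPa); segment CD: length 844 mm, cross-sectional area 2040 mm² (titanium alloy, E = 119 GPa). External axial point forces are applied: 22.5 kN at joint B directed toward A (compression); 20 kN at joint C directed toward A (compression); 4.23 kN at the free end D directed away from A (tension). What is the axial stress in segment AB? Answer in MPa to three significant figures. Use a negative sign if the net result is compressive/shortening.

-7.14 MPa

Internal axial forces (sectioning from the free end, tension +): N_CD = 4.23 kN, N_BC = -15.77 kN, N_AB = -38.27 kN.
σ_AB = N_AB/A_AB = -38270/5360 = -7.14 MPa.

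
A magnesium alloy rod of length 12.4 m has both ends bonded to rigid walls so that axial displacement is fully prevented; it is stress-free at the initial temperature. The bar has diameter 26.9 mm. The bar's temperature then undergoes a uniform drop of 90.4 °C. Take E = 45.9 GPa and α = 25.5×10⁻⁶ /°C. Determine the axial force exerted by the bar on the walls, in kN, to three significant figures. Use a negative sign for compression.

Free thermal expansion αLΔT = 25.5e-6 · 12400 · -90.4 = -28.58 mm.
The walls impose strain ε = −(-28.58)/12400 = 2.3052e-03; σ = Eε = 45900 · 2.3052e-03 = 105.8 MPa.
Wall reaction R = σ·A = 105.8·568.3 = 60130 N = 60.13 kN.

60.1 kN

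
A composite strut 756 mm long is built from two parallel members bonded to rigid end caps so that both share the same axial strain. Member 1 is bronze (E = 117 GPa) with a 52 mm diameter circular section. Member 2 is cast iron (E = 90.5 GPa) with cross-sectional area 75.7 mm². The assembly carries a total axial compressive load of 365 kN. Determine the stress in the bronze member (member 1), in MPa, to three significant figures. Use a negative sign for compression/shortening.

A_1 = 2124 mm².
Equal strain + equilibrium ⇒ each member carries load in proportion to AE: A₁E₁ = 248500000 N, A₂E₂ = 6851000 N, ΣAE = 255300000 N.
σ₁ = P·E₁/ΣAE = -365000·117000/255300000 = -167.3 MPa.

-167 MPa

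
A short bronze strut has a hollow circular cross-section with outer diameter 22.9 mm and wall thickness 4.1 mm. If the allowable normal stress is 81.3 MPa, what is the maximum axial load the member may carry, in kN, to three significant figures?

19.7 kN

A = 242.2 mm².
P_max = σ_allow · A = 81.3 · 242.2 = 19690 N = 19.69 kN.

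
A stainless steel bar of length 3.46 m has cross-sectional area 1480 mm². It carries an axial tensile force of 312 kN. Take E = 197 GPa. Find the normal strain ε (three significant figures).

σ = N/A = 210.8 MPa; ε = σ/E = 210.8/197000 = 1.070e-03.

0.00107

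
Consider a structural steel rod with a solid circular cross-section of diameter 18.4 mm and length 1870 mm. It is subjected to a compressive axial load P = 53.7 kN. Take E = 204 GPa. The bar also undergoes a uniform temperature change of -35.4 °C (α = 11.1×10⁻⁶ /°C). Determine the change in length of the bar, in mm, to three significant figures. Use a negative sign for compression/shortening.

A = 265.9 mm².
δ_mech = NL/(AE) = -53700·1870/(265.9·204000) = -1.851 mm.
δ_thermal = αLΔT = 11.1e-6·1870·-35.4 = -0.7348 mm.
δ = δ_mech + δ_thermal = -2.586 mm.

-2.59 mm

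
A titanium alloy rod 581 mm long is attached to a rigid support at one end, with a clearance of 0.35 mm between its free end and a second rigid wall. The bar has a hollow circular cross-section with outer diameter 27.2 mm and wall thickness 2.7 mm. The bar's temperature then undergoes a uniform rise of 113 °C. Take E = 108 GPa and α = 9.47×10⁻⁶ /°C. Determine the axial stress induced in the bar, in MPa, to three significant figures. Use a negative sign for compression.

-50.5 MPa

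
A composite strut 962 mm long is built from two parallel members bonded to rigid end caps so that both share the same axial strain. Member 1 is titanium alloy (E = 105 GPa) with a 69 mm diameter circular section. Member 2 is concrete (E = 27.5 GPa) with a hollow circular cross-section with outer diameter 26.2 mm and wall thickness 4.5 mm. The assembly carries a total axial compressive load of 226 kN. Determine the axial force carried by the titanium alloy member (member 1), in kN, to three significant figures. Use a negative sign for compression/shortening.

A_1 = 3739 mm².
A_2 = 306.8 mm².
Equal strain + equilibrium ⇒ each member carries load in proportion to AE: A₁E₁ = 392600000 N, A₂E₂ = 8436000 N, ΣAE = 401100000 N.
F₁ = P·A₁E₁/ΣAE = -226000·392600000/401100000 = -221200 N.

-221 kN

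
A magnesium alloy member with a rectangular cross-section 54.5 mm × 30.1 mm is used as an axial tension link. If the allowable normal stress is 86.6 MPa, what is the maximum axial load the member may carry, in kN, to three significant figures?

142 kN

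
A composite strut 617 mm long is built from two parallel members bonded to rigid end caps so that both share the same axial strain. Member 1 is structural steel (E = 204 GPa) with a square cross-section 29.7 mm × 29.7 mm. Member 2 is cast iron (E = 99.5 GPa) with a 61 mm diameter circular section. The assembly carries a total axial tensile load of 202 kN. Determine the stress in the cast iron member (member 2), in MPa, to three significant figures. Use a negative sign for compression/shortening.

42.7 MPa

A_1 = 882.1 mm².
A_2 = 2922 mm².
Equal strain + equilibrium ⇒ each member carries load in proportion to AE: A₁E₁ = 179900000 N, A₂E₂ = 290800000 N, ΣAE = 470700000 N.
σ₂ = P·E₂/ΣAE = 202000·99500/470700000 = 42.7 MPa.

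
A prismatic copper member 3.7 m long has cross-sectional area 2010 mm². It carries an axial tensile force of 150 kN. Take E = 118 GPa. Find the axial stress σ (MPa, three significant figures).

σ = N/A = 150000/2010 = 74.63 MPa.

74.6 MPa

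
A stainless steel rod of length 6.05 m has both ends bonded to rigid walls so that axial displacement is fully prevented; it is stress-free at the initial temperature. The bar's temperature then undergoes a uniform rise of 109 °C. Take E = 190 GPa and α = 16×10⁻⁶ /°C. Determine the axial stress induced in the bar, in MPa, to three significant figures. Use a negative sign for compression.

-331 MPa

Free thermal expansion αLΔT = 16e-6 · 6050 · 109 = 10.55 mm.
The walls impose strain ε = −(10.55)/6050 = -1.7440e-03; σ = Eε = 190000 · -1.7440e-03 = -331.4 MPa.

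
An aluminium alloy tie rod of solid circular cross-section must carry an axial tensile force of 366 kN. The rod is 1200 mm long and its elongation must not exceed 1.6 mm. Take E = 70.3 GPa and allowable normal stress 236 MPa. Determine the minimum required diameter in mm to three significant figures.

Required area A ≥ P/σ_allow = 366000/236 = 1551 mm².
For a solid circular section, d ≥ √(4A/π) = 44.44 mm.
Elongation limit: A ≥ PL/(Eδ_allow) = 366000·1200/(70300·1.6) = 3905 mm² ⇒ d ≥ 70.51 mm.
The elongation limit governs.

70.5 mm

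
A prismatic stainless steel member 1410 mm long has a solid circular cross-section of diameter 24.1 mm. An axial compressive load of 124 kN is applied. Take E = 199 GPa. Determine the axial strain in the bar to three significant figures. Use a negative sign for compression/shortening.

-0.00137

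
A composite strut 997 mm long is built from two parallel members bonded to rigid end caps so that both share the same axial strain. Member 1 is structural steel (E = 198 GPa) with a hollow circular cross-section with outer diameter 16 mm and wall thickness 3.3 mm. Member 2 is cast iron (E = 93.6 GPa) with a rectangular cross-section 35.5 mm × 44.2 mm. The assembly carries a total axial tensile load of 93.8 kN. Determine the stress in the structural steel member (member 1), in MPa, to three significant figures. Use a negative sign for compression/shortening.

A_1 = 131.7 mm².
A_2 = 1569 mm².
Equal strain + equilibrium ⇒ each member carries load in proportion to AE: A₁E₁ = 26070000 N, A₂E₂ = 146900000 N, ΣAE = 172900000 N.
σ₁ = P·E₁/ΣAE = 93800·198000/172900000 = 107.4 MPa.

107 MPa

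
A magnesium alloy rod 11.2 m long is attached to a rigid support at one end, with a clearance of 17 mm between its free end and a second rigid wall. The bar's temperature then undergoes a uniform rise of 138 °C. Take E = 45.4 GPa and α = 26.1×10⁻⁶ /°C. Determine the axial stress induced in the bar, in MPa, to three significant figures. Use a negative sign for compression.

-94.6 MPa

Free thermal expansion αLΔT = 26.1e-6 · 11200 · 138 = 40.34 mm.
The walls engage after the gap closes; constrained expansion = 40.34 − 17 = 23.34 mm.
The walls impose strain ε = −(23.34)/11200 = -2.0839e-03; σ = Eε = 45400 · -2.0839e-03 = -94.61 MPa.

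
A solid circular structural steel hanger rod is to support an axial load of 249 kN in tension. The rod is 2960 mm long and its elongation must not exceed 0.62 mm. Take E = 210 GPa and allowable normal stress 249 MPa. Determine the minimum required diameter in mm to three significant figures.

Required area A ≥ P/σ_allow = 249000/249 = 1000 mm².
For a solid circular section, d ≥ √(4A/π) = 35.68 mm.
Elongation limit: A ≥ PL/(Eδ_allow) = 249000·2960/(210000·0.62) = 5661 mm² ⇒ d ≥ 84.9 mm.
The elongation limit governs.

84.9 mm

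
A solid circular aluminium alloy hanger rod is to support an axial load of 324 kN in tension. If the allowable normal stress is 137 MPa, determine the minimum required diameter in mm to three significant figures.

54.9 mm

Required area A ≥ P/σ_allow = 324000/137 = 2365 mm².
For a solid circular section, d ≥ √(4A/π) = 54.87 mm.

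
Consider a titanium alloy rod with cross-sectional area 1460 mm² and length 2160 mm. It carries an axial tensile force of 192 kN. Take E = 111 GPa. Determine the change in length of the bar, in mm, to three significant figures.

δ_mech = NL/(AE) = 192000·2160/(1460·111000) = 2.559 mm.

2.56 mm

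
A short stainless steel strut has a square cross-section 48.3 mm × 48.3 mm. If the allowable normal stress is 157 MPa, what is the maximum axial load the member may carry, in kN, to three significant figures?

A = 2333 mm².
P_max = σ_allow · A = 157 · 2333 = 366300 N = 366.3 kN.

366 kN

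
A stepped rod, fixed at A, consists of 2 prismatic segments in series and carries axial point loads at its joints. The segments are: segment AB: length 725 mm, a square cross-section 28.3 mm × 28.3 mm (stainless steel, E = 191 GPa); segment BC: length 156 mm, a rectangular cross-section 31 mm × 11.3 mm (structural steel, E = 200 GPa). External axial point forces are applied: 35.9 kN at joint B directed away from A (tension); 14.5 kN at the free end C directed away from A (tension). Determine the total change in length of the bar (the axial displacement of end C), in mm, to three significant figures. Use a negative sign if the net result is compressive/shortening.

Internal axial forces (sectioning from the free end, tension +): N_BC = 14.5 kN, N_AB = 50.4 kN.
A_AB = 800.9 mm².
A_BC = 350.3 mm².
δ_AB = 50400·725/(800.9·191000) = 0.2389 mm
δ_BC = 14500·156/(350.3·200000) = 0.03229 mm
δ = Σδ_i = 0.2712 mm.

0.271 mm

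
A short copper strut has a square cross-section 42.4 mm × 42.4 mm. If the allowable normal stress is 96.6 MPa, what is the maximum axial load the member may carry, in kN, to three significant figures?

A = 1798 mm².
P_max = σ_allow · A = 96.6 · 1798 = 173700 N = 173.7 kN.

174 kN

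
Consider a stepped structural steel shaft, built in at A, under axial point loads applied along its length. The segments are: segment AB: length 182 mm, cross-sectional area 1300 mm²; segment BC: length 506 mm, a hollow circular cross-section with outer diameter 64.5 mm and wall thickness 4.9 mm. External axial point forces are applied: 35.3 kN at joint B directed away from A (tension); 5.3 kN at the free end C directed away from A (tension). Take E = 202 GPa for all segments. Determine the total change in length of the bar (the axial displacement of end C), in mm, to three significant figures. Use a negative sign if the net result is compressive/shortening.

0.0426 mm

Internal axial forces (sectioning from the free end, tension +): N_BC = 5.3 kN, N_AB = 40.6 kN.
A_BC = 917.5 mm².
δ_AB = 40600·182/(1300·202000) = 0.02814 mm
δ_BC = 5300·506/(917.5·202000) = 0.01447 mm
δ = Σδ_i = 0.04261 mm.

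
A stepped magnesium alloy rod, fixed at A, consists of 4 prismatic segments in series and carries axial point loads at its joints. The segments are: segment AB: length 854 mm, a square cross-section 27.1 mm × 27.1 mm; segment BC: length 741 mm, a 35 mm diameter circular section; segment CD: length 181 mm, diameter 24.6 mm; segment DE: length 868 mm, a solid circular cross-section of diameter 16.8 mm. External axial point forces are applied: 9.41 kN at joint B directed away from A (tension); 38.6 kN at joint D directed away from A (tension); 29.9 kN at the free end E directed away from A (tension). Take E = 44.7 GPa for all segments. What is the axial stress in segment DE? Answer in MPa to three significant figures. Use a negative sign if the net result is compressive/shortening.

Internal axial forces (sectioning from the free end, tension +): N_DE = 29.9 kN, N_CD = 68.5 kN, N_BC = 68.5 kN, N_AB = 77.91 kN.
A_DE = 221.7 mm².
σ_DE = N_DE/A_DE = 29900/221.7 = 134.9 MPa.

135 MPa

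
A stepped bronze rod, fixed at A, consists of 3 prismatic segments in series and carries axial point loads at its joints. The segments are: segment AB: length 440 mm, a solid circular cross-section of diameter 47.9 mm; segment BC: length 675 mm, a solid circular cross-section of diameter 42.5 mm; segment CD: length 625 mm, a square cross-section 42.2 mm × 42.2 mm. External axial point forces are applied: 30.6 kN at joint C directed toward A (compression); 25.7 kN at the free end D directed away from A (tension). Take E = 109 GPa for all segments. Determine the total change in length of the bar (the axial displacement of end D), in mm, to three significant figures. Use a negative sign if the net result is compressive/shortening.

0.0504 mm

Internal axial forces (sectioning from the free end, tension +): N_CD = 25.7 kN, N_BC = -4.9 kN, N_AB = -4.9 kN.
A_AB = 1802 mm².
A_BC = 1419 mm².
A_CD = 1781 mm².
δ_AB = -4900·440/(1802·109000) = -0.01098 mm
δ_BC = -4900·675/(1419·109000) = -0.02139 mm
δ_CD = 25700·625/(1781·109000) = 0.08275 mm
δ = Σδ_i = 0.05038 mm.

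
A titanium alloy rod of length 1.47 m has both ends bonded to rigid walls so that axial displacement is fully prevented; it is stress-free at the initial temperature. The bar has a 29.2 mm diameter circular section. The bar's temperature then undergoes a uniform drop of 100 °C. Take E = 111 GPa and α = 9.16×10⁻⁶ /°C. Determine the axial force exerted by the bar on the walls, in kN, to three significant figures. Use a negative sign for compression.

Free thermal expansion αLΔT = 9.16e-6 · 1470 · -100 = -1.347 mm.
The walls impose strain ε = −(-1.347)/1470 = 9.1600e-04; σ = Eε = 111000 · 9.1600e-04 = 101.7 MPa.
Wall reaction R = σ·A = 101.7·669.7 = 68090 N = 68.09 kN.

68.1 kN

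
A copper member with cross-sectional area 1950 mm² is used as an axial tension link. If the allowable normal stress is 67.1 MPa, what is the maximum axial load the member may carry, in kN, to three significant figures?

131 kN

P_max = σ_allow · A = 67.1 · 1950 = 130800 N = 130.8 kN.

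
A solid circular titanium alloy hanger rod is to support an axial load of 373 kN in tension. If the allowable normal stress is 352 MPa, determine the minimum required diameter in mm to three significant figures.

36.7 mm

Required area A ≥ P/σ_allow = 373000/352 = 1060 mm².
For a solid circular section, d ≥ √(4A/π) = 36.73 mm.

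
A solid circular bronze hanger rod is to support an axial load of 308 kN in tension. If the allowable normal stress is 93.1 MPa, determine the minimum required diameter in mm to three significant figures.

64.9 mm

Required area A ≥ P/σ_allow = 308000/93.1 = 3308 mm².
For a solid circular section, d ≥ √(4A/π) = 64.9 mm.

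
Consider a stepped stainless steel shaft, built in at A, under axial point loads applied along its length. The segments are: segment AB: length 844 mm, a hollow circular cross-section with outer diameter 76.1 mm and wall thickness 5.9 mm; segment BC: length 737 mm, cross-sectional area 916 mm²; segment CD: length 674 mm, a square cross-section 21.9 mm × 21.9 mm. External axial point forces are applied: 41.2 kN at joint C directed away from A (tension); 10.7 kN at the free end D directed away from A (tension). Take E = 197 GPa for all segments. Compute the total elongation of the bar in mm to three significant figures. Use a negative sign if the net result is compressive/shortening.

Internal axial forces (sectioning from the free end, tension +): N_CD = 10.7 kN, N_BC = 51.9 kN, N_AB = 51.9 kN.
A_AB = 1301 mm².
A_CD = 479.6 mm².
δ_AB = 51900·844/(1301·197000) = 0.1709 mm
δ_BC = 51900·737/(916·197000) = 0.212 mm
δ_CD = 10700·674/(479.6·197000) = 0.07633 mm
δ = Σδ_i = 0.4592 mm.

0.459 mm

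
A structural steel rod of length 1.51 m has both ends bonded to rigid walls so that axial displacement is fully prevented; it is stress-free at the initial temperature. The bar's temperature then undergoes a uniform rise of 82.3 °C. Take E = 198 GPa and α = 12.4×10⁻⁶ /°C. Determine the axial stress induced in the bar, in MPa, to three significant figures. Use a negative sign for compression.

-202 MPa

Free thermal expansion αLΔT = 12.4e-6 · 1510 · 82.3 = 1.541 mm.
The walls impose strain ε = −(1.541)/1510 = -1.0205e-03; σ = Eε = 198000 · -1.0205e-03 = -202.1 MPa.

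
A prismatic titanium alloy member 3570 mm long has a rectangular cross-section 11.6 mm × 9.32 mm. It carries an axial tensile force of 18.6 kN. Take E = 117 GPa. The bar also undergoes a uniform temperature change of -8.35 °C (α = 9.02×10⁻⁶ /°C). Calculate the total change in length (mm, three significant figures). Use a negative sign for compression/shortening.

4.98 mm

A = 108.1 mm².
δ_mech = NL/(AE) = 18600·3570/(108.1·117000) = 5.25 mm.
δ_thermal = αLΔT = 9.02e-6·3570·-8.35 = -0.2689 mm.
δ = δ_mech + δ_thermal = 4.981 mm.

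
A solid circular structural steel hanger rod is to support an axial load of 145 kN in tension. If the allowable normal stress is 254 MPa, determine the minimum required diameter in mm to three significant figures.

27.0 mm

Required area A ≥ P/σ_allow = 145000/254 = 570.9 mm².
For a solid circular section, d ≥ √(4A/π) = 26.96 mm.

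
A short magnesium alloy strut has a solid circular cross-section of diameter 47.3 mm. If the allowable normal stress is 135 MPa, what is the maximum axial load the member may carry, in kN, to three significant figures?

237 kN

A = 1757 mm².
P_max = σ_allow · A = 135 · 1757 = 237200 N = 237.2 kN.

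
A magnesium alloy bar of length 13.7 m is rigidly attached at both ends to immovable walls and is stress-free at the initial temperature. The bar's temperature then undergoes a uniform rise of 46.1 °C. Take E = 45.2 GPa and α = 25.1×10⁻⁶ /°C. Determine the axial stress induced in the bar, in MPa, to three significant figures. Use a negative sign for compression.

-52.3 MPa

Free thermal expansion αLΔT = 25.1e-6 · 13700 · 46.1 = 15.85 mm.
The walls impose strain ε = −(15.85)/13700 = -1.1571e-03; σ = Eε = 45200 · -1.1571e-03 = -52.3 MPa.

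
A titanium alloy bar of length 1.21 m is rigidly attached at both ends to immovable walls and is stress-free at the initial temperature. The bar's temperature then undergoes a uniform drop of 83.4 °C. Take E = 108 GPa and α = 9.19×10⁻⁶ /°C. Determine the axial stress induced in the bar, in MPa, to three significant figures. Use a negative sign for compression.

82.8 MPa

Free thermal expansion αLΔT = 9.19e-6 · 1210 · -83.4 = -0.9274 mm.
The walls impose strain ε = −(-0.9274)/1210 = 7.6645e-04; σ = Eε = 108000 · 7.6645e-04 = 82.78 MPa.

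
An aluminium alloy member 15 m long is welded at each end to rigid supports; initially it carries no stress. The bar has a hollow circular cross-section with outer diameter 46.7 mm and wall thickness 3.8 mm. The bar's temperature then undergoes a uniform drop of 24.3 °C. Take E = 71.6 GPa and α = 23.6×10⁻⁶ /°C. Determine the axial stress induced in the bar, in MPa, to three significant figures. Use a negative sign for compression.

41.1 MPa

Free thermal expansion αLΔT = 23.6e-6 · 15000 · -24.3 = -8.602 mm.
The walls impose strain ε = −(-8.602)/15000 = 5.7348e-04; σ = Eε = 71600 · 5.7348e-04 = 41.06 MPa.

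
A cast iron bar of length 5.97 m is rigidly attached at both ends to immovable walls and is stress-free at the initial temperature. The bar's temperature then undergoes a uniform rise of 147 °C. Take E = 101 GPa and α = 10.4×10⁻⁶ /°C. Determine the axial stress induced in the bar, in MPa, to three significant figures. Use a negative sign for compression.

-154 MPa

Free thermal expansion αLΔT = 10.4e-6 · 5970 · 147 = 9.127 mm.
The walls impose strain ε = −(9.127)/5970 = -1.5288e-03; σ = Eε = 101000 · -1.5288e-03 = -154.4 MPa.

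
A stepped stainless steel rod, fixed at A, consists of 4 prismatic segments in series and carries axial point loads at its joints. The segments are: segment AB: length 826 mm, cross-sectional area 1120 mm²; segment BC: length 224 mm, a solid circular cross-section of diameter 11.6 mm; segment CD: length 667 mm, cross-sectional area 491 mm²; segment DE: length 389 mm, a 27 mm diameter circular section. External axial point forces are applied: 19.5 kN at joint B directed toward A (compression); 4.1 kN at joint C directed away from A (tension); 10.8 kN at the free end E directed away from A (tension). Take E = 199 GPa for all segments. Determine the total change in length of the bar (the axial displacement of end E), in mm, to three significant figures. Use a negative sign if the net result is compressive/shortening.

Internal axial forces (sectioning from the free end, tension +): N_DE = 10.8 kN, N_CD = 10.8 kN, N_BC = 14.9 kN, N_AB = -4.6 kN.
A_BC = 105.7 mm².
A_DE = 572.6 mm².
δ_AB = -4600·826/(1120·199000) = -0.01705 mm
δ_BC = 14900·224/(105.7·199000) = 0.1587 mm
δ_CD = 10800·667/(491·199000) = 0.07373 mm
δ_DE = 10800·389/(572.6·199000) = 0.03687 mm
δ = Σδ_i = 0.2522 mm.

0.252 mm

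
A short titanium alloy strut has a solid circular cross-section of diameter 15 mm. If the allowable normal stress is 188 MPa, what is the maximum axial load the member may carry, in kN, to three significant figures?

33.2 kN

A = 176.7 mm².
P_max = σ_allow · A = 188 · 176.7 = 33220 N = 33.22 kN.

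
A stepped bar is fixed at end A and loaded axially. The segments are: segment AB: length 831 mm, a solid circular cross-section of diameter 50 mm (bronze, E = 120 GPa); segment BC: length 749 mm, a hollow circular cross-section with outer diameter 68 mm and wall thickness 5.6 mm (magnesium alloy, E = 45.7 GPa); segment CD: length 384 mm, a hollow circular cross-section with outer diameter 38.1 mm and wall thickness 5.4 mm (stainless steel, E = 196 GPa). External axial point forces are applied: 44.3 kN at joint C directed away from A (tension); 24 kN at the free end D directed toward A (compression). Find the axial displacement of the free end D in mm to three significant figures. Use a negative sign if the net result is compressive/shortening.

0.290 mm

Internal axial forces (sectioning from the free end, tension +): N_CD = -24 kN, N_BC = 20.3 kN, N_AB = 20.3 kN.
A_AB = 1963 mm².
A_BC = 1098 mm².
A_CD = 554.7 mm².
δ_AB = 20300·831/(1963·120000) = 0.0716 mm
δ_BC = 20300·749/(1098·45700) = 0.3031 mm
δ_CD = -24000·384/(554.7·196000) = -0.08476 mm
δ = Σδ_i = 0.2899 mm.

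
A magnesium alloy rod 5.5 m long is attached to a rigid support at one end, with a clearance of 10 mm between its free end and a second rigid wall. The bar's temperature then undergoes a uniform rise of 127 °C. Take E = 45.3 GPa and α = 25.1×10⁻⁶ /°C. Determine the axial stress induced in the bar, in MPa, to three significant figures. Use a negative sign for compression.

-62.0 MPa

Free thermal expansion αLΔT = 25.1e-6 · 5500 · 127 = 17.53 mm.
The walls engage after the gap closes; constrained expansion = 17.53 − 10 = 7.532 mm.
The walls impose strain ε = −(7.532)/5500 = -1.3695e-03; σ = Eε = 45300 · -1.3695e-03 = -62.04 MPa.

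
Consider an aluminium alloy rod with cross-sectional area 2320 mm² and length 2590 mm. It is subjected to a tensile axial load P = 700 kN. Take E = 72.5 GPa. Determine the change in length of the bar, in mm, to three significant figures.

δ_mech = NL/(AE) = 700000·2590/(2320·72500) = 10.78 mm.

10.8 mm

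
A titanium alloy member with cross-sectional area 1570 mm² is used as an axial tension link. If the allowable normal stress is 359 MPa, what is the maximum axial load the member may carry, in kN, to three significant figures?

P_max = σ_allow · A = 359 · 1570 = 563600 N = 563.6 kN.

564 kN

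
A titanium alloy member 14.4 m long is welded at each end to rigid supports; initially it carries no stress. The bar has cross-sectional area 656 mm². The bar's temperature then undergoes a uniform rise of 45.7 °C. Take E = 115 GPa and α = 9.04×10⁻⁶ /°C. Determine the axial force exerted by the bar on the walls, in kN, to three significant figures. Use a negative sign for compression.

-31.2 kN

Free thermal expansion αLΔT = 9.04e-6 · 14400 · 45.7 = 5.949 mm.
The walls impose strain ε = −(5.949)/14400 = -4.1313e-04; σ = Eε = 115000 · -4.1313e-04 = -47.51 MPa.
Wall reaction R = σ·A = -47.51·656 = -31170 N = -31.17 kN.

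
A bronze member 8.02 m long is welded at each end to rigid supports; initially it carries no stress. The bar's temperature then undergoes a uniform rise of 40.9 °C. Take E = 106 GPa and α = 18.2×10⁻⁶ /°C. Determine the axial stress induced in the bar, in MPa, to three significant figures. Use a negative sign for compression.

Free thermal expansion αLΔT = 18.2e-6 · 8020 · 40.9 = 5.97 mm.
The walls impose strain ε = −(5.97)/8020 = -7.4438e-04; σ = Eε = 106000 · -7.4438e-04 = -78.9 MPa.

-78.9 MPa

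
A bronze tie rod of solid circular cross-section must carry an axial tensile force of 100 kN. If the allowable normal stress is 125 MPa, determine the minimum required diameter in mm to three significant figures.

Required area A ≥ P/σ_allow = 100000/125 = 800 mm².
For a solid circular section, d ≥ √(4A/π) = 31.92 mm.

31.9 mm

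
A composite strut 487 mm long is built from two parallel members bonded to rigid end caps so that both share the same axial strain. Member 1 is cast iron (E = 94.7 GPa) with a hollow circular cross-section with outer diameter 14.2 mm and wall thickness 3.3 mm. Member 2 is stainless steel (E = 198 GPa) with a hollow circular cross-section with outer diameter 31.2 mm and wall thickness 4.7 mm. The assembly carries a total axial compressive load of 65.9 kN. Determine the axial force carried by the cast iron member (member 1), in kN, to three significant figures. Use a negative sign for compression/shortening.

A_1 = 113 mm².
A_2 = 391.3 mm².
Equal strain + equilibrium ⇒ each member carries load in proportion to AE: A₁E₁ = 10700000 N, A₂E₂ = 77470000 N, ΣAE = 88180000 N.
F₁ = P·A₁E₁/ΣAE = -65900·10700000/88180000 = -7998 N.

-8.00 kN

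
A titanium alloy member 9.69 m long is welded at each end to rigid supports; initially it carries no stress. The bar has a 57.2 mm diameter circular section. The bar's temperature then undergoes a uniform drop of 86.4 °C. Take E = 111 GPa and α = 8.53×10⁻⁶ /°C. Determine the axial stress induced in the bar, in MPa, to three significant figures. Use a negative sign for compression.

81.8 MPa

Free thermal expansion αLΔT = 8.53e-6 · 9690 · -86.4 = -7.141 mm.
The walls impose strain ε = −(-7.141)/9690 = 7.3699e-04; σ = Eε = 111000 · 7.3699e-04 = 81.81 MPa.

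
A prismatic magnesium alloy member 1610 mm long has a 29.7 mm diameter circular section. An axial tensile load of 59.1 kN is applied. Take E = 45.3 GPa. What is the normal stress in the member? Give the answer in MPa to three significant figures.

85.3 MPa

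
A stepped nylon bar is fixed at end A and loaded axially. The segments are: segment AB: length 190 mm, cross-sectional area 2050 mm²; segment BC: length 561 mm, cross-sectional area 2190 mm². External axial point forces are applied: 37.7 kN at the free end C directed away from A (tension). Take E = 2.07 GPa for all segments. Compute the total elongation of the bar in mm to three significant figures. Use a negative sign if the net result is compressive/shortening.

6.35 mm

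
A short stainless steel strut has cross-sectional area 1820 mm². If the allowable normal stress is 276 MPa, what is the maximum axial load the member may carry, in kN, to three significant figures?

P_max = σ_allow · A = 276 · 1820 = 502300 N = 502.3 kN.

502 kN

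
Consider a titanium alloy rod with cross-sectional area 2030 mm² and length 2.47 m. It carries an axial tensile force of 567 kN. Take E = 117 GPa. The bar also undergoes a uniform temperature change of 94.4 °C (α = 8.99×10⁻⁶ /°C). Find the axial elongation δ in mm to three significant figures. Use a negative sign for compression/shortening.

δ_mech = NL/(AE) = 567000·2470/(2030·117000) = 5.897 mm.
δ_thermal = αLΔT = 8.99e-6·2470·94.4 = 2.096 mm.
δ = δ_mech + δ_thermal = 7.993 mm.

7.99 mm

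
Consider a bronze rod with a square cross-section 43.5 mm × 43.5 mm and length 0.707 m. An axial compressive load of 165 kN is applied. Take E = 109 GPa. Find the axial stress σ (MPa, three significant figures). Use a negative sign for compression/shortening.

A = 1892 mm².
σ = N/A = -165000/1892 = -87.2 MPa.

-87.2 MPa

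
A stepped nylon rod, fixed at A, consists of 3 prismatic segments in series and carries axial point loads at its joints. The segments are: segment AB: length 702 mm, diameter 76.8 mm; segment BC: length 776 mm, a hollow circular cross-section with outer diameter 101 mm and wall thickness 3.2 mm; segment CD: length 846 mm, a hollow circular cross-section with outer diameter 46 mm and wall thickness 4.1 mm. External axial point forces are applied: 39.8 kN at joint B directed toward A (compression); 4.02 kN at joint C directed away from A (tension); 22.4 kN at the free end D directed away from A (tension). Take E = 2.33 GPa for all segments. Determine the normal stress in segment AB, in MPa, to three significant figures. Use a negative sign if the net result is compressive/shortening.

-2.89 MPa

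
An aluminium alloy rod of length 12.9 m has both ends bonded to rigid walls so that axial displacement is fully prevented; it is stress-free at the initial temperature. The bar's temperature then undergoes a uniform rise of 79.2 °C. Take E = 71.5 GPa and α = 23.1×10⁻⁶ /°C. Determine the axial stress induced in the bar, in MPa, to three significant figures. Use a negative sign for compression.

Free thermal expansion αLΔT = 23.1e-6 · 12900 · 79.2 = 23.6 mm.
The walls impose strain ε = −(23.6)/12900 = -1.8295e-03; σ = Eε = 71500 · -1.8295e-03 = -130.8 MPa.

-131 MPa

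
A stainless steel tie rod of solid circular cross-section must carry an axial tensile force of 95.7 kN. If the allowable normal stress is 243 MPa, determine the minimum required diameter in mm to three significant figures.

22.4 mm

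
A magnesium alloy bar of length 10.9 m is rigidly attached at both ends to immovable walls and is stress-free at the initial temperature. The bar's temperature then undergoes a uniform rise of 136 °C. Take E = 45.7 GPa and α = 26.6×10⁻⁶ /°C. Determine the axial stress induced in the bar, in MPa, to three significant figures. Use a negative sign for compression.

Free thermal expansion αLΔT = 26.6e-6 · 10900 · 136 = 39.43 mm.
The walls impose strain ε = −(39.43)/10900 = -3.6176e-03; σ = Eε = 45700 · -3.6176e-03 = -165.3 MPa.

-165 MPa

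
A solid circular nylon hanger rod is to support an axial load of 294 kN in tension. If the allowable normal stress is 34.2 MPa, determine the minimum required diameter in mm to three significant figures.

105 mm

Required area A ≥ P/σ_allow = 294000/34.2 = 8596 mm².
For a solid circular section, d ≥ √(4A/π) = 104.6 mm.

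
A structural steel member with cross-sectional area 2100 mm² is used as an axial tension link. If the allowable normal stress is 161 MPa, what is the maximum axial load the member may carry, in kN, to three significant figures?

P_max = σ_allow · A = 161 · 2100 = 338100 N = 338.1 kN.

338 kN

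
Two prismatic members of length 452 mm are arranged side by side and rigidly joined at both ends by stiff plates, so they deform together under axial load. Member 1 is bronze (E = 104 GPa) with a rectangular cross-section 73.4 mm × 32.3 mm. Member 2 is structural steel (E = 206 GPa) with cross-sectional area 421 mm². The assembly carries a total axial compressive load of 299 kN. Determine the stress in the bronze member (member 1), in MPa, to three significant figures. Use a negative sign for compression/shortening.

A_1 = 2371 mm².
Equal strain + equilibrium ⇒ each member carries load in proportion to AE: A₁E₁ = 246600000 N, A₂E₂ = 86730000 N, ΣAE = 333300000 N.
σ₁ = P·E₁/ΣAE = -299000·104000/333300000 = -93.3 MPa.

-93.3 MPa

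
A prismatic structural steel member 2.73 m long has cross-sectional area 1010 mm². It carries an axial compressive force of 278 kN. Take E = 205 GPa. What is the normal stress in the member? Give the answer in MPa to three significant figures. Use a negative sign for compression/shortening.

-275 MPa

σ = N/A = -278000/1010 = -275.2 MPa.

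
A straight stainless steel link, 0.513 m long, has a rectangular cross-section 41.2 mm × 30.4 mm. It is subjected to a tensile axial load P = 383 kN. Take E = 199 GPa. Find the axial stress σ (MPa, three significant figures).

306 MPa

A = 1252 mm².
σ = N/A = 383000/1252 = 305.8 MPa.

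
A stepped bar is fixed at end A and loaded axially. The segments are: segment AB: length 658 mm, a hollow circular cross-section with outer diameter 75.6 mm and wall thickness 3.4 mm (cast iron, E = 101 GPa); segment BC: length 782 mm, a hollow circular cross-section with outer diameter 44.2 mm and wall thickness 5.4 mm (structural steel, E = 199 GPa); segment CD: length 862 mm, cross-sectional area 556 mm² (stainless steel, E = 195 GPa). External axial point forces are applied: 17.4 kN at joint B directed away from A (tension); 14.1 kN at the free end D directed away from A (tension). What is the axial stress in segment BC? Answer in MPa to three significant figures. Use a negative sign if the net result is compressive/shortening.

21.4 MPa

Internal axial forces (sectioning from the free end, tension +): N_CD = 14.1 kN, N_BC = 14.1 kN, N_AB = 31.5 kN.
A_BC = 658.2 mm².
σ_BC = N_BC/A_BC = 14100/658.2 = 21.42 MPa.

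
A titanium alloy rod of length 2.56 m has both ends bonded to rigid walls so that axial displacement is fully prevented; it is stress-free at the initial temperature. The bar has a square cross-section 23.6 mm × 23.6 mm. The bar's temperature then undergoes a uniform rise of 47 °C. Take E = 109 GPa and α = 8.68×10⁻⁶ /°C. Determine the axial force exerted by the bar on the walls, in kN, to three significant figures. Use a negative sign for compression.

Free thermal expansion αLΔT = 8.68e-6 · 2560 · 47 = 1.044 mm.
The walls impose strain ε = −(1.044)/2560 = -4.0796e-04; σ = Eε = 109000 · -4.0796e-04 = -44.47 MPa.
Wall reaction R = σ·A = -44.47·557 = -24770 N = -24.77 kN.

-24.8 kN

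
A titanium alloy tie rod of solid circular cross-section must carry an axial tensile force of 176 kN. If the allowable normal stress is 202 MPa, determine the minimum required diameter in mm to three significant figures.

33.3 mm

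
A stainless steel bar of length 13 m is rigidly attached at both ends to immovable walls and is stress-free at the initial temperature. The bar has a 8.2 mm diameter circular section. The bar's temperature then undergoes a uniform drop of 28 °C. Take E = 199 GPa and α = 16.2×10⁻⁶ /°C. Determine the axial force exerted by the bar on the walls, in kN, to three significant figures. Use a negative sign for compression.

Free thermal expansion αLΔT = 16.2e-6 · 13000 · -28 = -5.897 mm.
The walls impose strain ε = −(-5.897)/13000 = 4.5360e-04; σ = Eε = 199000 · 4.5360e-04 = 90.27 MPa.
Wall reaction R = σ·A = 90.27·52.81 = 4767 N = 4.767 kN.

4.77 kN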